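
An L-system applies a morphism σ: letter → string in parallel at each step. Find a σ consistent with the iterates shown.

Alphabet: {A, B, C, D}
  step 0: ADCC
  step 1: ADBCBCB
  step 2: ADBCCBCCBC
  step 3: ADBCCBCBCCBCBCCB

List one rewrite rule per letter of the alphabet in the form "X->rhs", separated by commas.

A->AD, B->C, C->CB, D->B

  step 2 ⇒ step 3: ADBCCBCCBC ⇒ AD·B·C·CB·CB·C·CB·CB·C·CB
    A ↦ AD
    B ↦ C
    C ↦ CB
    D ↦ B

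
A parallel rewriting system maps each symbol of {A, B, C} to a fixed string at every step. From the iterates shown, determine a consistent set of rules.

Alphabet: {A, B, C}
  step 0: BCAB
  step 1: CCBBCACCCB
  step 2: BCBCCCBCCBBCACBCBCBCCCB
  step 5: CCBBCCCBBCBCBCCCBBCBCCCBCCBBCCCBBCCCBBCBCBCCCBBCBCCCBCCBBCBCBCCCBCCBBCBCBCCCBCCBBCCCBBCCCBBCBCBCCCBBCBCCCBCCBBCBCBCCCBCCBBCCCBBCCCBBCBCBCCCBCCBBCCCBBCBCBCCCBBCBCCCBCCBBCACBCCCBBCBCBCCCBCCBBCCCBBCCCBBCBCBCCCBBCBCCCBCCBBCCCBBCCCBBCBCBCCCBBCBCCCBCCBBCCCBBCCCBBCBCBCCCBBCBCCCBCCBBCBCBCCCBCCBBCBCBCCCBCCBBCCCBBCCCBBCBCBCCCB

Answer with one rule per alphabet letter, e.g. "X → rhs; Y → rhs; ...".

A->AC, B->CCB, C->BC

  step 1 ⇒ step 2: CCBBCACCCB ⇒ BC·BC·CCB·CCB·BC·AC·BC·BC·BC·CCB
    A ↦ AC
    B ↦ CCB
    C ↦ BC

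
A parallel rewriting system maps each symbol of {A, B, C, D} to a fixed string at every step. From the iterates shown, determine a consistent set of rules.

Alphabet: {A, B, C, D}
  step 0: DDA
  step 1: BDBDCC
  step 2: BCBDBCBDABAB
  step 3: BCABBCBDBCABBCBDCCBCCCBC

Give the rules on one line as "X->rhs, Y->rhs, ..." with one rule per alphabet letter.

  step 2 ⇒ step 3: BCBDBCBDABAB ⇒ BC·AB·BC·BD·BC·AB·BC·BD·CC·BC·CC·BC
    A ↦ CC
    B ↦ BC
    C ↦ AB
    D ↦ BD

A->CC, B->BC, C->AB, D->BD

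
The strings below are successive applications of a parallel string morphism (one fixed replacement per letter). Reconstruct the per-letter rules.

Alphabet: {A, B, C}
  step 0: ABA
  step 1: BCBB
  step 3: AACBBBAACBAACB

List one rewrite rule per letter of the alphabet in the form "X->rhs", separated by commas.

A->B, B->CB, C->AA

  step 0 ⇒ step 1: ABA ⇒ B·CB·B
    A ↦ B
    B ↦ CB
    C ↦ AA  (constrained at step 1)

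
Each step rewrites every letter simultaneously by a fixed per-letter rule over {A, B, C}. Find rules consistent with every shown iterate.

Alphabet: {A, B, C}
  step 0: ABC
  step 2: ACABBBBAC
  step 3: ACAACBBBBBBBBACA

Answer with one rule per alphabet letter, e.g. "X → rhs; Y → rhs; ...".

  step 2 ⇒ step 3: ACABBBBAC ⇒ AC·A·AC·BB·BB·BB·BB·AC·A
    A ↦ AC
    B ↦ BB
    C ↦ A

A->AC, B->BB, C->A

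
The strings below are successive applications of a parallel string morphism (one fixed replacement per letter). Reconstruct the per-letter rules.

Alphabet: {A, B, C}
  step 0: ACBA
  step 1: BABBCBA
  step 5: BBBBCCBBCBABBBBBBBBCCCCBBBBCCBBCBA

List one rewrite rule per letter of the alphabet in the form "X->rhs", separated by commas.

A->BA, B->C, C->BB

  step 0 ⇒ step 1: ACBA ⇒ BA·BB·C·BA
    A ↦ BA
    B ↦ C
    C ↦ BB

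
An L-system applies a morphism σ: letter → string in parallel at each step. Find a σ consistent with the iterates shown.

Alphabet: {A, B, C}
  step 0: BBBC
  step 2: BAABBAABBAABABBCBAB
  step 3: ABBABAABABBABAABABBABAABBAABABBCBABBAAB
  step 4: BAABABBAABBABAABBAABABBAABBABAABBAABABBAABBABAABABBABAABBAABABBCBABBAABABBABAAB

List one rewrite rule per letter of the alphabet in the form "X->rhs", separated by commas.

A->BA, B->AB, C->BCB

  step 3 ⇒ step 4: ABBABAABABBABAABABBABAABBAABABBCBABBAAB ⇒ BA·AB·AB·BA·AB·BA·BA·AB·BA·AB·AB·BA·AB·BA·BA·AB·BA·AB·AB·BA·AB·BA·BA·AB·AB·BA·BA·AB·BA·AB·AB·BCB·AB·BA·AB·AB·BA·BA·AB
    A ↦ BA
    B ↦ AB
    C ↦ BCB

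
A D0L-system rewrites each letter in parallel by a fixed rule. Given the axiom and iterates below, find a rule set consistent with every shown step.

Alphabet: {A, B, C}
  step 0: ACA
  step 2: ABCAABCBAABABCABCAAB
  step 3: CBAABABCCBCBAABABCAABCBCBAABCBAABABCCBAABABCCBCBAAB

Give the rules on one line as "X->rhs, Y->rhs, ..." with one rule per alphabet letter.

A->CB, B->AAB, C->ABC

  step 2 ⇒ step 3: ABCAABCBAABABCABCAAB ⇒ CB·AAB·ABC·CB·CB·AAB·ABC·AAB·CB·CB·AAB·CB·AAB·ABC·CB·AAB·ABC·CB·CB·AAB
    A ↦ CB
    B ↦ AAB
    C ↦ ABC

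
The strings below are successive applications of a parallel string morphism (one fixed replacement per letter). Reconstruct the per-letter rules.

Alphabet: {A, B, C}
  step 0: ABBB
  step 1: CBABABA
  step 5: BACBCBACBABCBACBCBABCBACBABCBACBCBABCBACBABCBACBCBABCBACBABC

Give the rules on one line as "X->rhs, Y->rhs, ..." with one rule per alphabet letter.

A->C, B->BA, C->BC

  step 0 ⇒ step 1: ABBB ⇒ C·BA·BA·BA
    A ↦ C
    B ↦ BA
    C ↦ BC  (constrained at step 1)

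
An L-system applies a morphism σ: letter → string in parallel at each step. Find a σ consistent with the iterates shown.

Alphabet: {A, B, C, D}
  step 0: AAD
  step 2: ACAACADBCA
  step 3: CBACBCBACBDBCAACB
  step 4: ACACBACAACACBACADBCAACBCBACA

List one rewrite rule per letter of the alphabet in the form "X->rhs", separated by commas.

  step 3 ⇒ step 4: CBACBCBACBDBCAACB ⇒ A·CA·CB·A·CA·A·CA·CB·A·CA·DB·CA·A·CB·CB·A·CA
    A ↦ CB
    B ↦ CA
    C ↦ A
    D ↦ DB

A->CB, B->CA, C->A, D->DB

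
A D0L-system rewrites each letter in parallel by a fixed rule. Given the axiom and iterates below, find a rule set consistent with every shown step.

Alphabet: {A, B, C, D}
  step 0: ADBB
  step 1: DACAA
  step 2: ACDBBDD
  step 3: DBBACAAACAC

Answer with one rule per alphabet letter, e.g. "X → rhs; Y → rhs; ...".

  step 2 ⇒ step 3: ACDBBDD ⇒ D·BB·AC·A·A·AC·AC
    A ↦ D
    B ↦ A
    C ↦ BB
    D ↦ AC

A->D, B->A, C->BB, D->AC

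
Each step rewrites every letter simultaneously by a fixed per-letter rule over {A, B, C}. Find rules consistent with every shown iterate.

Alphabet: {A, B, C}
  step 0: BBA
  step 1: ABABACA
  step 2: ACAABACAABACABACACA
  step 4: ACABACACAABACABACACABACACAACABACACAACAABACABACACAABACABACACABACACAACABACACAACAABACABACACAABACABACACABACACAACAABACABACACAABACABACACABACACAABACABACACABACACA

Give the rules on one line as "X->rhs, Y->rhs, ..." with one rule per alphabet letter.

A->ACA, B->AB, C->BAC

  step 1 ⇒ step 2: ABABACA ⇒ ACA·AB·ACA·AB·ACA·BAC·ACA
    A ↦ ACA
    B ↦ AB
    C ↦ BAC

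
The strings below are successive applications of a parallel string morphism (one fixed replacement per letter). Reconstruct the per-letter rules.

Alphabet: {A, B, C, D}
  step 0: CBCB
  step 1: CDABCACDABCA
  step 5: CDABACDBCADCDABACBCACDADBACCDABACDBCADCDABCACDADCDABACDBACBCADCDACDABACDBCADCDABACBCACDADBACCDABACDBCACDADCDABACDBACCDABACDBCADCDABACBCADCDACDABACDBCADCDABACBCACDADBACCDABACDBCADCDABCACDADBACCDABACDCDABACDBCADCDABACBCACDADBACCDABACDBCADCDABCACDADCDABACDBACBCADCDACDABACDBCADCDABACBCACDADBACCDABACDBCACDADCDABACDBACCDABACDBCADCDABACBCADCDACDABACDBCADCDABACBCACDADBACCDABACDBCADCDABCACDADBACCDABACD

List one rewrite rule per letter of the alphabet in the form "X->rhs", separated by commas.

A->D, B->BCA, C->CDA, D->BAC

  step 0 ⇒ step 1: CBCB ⇒ CDA·BCA·CDA·BCA
    B ↦ BCA
    C ↦ CDA
    A ↦ D  (constrained at step 1)
    D ↦ BAC  (constrained at step 1)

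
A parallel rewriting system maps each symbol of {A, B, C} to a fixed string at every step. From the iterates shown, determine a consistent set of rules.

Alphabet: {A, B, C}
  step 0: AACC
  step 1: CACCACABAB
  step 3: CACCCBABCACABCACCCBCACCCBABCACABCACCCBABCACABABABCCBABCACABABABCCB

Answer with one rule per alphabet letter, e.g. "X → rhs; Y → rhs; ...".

A->CAC, B->CCB, C->AB

  step 0 ⇒ step 1: AACC ⇒ CAC·CAC·AB·AB
    A ↦ CAC
    C ↦ AB
    B ↦ CCB  (constrained at step 1)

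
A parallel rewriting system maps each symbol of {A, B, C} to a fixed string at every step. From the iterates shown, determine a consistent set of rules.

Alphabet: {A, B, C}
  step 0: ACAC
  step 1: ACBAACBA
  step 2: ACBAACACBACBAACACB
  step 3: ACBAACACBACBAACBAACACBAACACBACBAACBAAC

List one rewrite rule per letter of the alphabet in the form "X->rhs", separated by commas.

A->ACB, B->AC, C->A

  step 2 ⇒ step 3: ACBAACACBACBAACACB ⇒ ACB·A·AC·ACB·ACB·A·ACB·A·AC·ACB·A·AC·ACB·ACB·A·ACB·A·AC
    A ↦ ACB
    B ↦ AC
    C ↦ A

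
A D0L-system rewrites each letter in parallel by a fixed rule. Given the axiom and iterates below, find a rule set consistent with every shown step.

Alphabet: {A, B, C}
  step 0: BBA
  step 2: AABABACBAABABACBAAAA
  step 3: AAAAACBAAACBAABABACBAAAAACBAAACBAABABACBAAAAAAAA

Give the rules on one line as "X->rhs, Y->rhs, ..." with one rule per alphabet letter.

  step 2 ⇒ step 3: AABABACBAABABACBAAAA ⇒ AA·AA·ACB·AA·ACB·AA·BAB·ACB·AA·AA·ACB·AA·ACB·AA·BAB·ACB·AA·AA·AA·AA
    A ↦ AA
    B ↦ ACB
    C ↦ BAB

A->AA, B->ACB, C->BAB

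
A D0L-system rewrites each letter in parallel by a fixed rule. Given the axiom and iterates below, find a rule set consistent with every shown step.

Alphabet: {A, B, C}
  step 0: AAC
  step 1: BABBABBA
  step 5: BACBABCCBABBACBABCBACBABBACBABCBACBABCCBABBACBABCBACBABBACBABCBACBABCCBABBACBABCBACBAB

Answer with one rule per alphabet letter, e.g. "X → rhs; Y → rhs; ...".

A->BAB, B->C, C->BA

  step 0 ⇒ step 1: AAC ⇒ BAB·BAB·BA
    A ↦ BAB
    C ↦ BA
    B ↦ C  (constrained at step 1)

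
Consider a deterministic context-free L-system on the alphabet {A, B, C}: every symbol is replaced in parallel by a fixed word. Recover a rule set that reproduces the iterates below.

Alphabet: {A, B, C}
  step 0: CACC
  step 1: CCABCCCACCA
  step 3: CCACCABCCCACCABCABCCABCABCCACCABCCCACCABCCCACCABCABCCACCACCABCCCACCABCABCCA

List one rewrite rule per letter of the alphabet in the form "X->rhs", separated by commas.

  step 0 ⇒ step 1: CACC ⇒ CCA·BC·CCA·CCA
    A ↦ BC
    C ↦ CCA
    B ↦ AB  (constrained at step 1)

A->BC, B->AB, C->CCA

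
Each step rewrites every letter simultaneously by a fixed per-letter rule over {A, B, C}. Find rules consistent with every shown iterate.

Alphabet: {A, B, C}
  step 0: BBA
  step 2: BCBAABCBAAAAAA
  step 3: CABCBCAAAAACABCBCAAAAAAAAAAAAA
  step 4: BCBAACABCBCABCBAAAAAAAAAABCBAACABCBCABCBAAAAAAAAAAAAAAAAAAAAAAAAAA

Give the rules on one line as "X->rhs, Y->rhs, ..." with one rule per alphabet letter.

  step 3 ⇒ step 4: CABCBCAAAAACABCBCAAAAAAAAAAAAA ⇒ BCB·AA·CA·BCB·CA·BCB·AA·AA·AA·AA·AA·BCB·AA·CA·BCB·CA·BCB·AA·AA·AA·AA·AA·AA·AA·AA·AA·AA·AA·AA·AA
    A ↦ AA
    B ↦ CA
    C ↦ BCB

A->AA, B->CA, C->BCB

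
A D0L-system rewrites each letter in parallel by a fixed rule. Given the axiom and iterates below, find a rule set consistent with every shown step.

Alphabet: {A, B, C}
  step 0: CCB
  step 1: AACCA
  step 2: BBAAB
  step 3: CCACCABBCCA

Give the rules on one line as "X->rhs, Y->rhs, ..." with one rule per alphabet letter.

  step 2 ⇒ step 3: BBAAB ⇒ CCA·CCA·B·B·CCA
    A ↦ B
    B ↦ CCA
  step 0 ⇒ step 1: CCB ⇒ A·A·CCA
    C ↦ A

A->B, B->CCA, C->A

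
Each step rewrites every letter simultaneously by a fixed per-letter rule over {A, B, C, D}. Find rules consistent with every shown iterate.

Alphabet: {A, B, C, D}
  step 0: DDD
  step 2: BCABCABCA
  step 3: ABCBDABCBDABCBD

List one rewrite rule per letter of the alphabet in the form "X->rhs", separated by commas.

A->BD, B->A, C->BC, D->CB

  step 2 ⇒ step 3: BCABCABCA ⇒ A·BC·BD·A·BC·BD·A·BC·BD
    A ↦ BD
    B ↦ A
    C ↦ BC
    D ↦ CB  (constrained at step 0)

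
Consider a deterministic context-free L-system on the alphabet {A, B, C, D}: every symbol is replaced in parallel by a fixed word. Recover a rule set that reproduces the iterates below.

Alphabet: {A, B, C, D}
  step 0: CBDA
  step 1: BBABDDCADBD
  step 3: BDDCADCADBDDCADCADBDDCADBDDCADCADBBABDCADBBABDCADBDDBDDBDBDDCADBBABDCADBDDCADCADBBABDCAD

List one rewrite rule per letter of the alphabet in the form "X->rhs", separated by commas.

A->BD, B->BDD, C->BBA, D->CAD

  step 0 ⇒ step 1: CBDA ⇒ BBA·BDD·CAD·BD
    A ↦ BD
    B ↦ BDD
    C ↦ BBA
    D ↦ CAD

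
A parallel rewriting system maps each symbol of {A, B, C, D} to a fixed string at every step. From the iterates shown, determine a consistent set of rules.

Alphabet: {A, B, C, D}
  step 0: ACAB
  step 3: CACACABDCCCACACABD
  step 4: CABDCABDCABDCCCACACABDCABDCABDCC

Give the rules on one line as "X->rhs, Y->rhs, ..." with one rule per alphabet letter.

A->BD, B->C, C->CA, D->C

  step 3 ⇒ step 4: CACACABDCCCACACABD ⇒ CA·BD·CA·BD·CA·BD·C·C·CA·CA·CA·BD·CA·BD·CA·BD·C·C
    A ↦ BD
    B ↦ C
    C ↦ CA
    D ↦ C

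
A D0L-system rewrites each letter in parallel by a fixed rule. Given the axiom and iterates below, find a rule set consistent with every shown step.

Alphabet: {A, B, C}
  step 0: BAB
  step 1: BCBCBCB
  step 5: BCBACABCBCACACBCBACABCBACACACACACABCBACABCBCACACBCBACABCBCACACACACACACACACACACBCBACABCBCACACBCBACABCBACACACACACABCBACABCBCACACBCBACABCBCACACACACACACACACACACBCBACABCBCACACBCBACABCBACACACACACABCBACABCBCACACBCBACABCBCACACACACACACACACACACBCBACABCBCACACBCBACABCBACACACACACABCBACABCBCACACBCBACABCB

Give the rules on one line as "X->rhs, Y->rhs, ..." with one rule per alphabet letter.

  step 0 ⇒ step 1: BAB ⇒ BCB·C·BCB
    A ↦ C
    B ↦ BCB
    C ↦ ACA  (constrained at step 1)

A->C, B->BCB, C->ACA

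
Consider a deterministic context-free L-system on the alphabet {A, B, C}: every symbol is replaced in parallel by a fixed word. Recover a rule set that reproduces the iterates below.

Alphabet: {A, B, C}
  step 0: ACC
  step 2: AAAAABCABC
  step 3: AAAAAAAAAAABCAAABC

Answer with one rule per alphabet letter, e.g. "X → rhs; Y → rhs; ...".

A->AA, B->A, C->BC

  step 2 ⇒ step 3: AAAAABCABC ⇒ AA·AA·AA·AA·AA·A·BC·AA·A·BC
    A ↦ AA
    B ↦ A
    C ↦ BC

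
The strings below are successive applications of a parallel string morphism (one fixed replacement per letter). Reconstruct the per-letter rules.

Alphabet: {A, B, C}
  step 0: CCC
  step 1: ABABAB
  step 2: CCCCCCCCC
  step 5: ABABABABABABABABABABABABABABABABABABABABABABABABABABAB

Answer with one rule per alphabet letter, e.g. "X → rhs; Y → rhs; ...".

  step 1 ⇒ step 2: ABABAB ⇒ C·CC·C·CC·C·CC
    A ↦ C
    B ↦ CC
  step 0 ⇒ step 1: CCC ⇒ AB·AB·AB
    C ↦ AB

A->C, B->CC, C->AB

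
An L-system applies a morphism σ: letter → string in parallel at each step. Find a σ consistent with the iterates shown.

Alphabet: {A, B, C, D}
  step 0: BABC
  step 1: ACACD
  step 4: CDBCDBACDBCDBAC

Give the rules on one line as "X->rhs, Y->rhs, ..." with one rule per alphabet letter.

A->C, B->A, C->CD, D->B

  step 0 ⇒ step 1: BABC ⇒ A·C·A·CD
    A ↦ C
    B ↦ A
    C ↦ CD
    D ↦ B  (constrained at step 1)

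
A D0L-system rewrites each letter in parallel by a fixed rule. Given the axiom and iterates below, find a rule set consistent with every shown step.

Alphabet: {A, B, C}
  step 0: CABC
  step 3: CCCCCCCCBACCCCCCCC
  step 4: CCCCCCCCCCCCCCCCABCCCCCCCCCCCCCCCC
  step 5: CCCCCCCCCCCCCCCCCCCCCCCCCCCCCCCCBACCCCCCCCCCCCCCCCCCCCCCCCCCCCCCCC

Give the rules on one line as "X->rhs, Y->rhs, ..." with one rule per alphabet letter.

  step 4 ⇒ step 5: CCCCCCCCCCCCCCCCABCCCCCCCCCCCCCCCC ⇒ CC·CC·CC·CC·CC·CC·CC·CC·CC·CC·CC·CC·CC·CC·CC·CC·B·A·CC·CC·CC·CC·CC·CC·CC·CC·CC·CC·CC·CC·CC·CC·CC·CC
    A ↦ B
    B ↦ A
    C ↦ CC

A->B, B->A, C->CC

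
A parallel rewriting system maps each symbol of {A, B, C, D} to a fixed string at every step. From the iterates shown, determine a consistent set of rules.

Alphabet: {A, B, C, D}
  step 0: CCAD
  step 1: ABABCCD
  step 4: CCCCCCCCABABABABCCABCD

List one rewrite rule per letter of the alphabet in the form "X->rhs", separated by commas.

A->C, B->C, C->AB, D->CD

  step 0 ⇒ step 1: CCAD ⇒ AB·AB·C·CD
    A ↦ C
    C ↦ AB
    D ↦ CD
    B ↦ C  (constrained at step 1)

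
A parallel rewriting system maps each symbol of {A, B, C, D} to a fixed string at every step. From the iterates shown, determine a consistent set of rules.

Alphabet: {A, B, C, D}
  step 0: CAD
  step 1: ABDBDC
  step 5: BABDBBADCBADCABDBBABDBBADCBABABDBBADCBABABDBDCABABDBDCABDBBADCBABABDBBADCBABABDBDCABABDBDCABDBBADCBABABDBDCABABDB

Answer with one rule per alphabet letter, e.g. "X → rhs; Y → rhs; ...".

A->BDB, B->BA, C->A, D->DC

  step 0 ⇒ step 1: CAD ⇒ A·BDB·DC
    A ↦ BDB
    C ↦ A
    D ↦ DC
    B ↦ BA  (constrained at step 1)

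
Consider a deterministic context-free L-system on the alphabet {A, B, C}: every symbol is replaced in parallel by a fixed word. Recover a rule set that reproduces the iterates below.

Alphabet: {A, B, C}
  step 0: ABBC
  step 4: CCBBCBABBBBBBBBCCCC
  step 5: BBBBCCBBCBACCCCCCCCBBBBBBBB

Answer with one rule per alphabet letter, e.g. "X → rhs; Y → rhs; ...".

A->BA, B->C, C->BB

  step 4 ⇒ step 5: CCBBCBABBBBBBBBCCCC ⇒ BB·BB·C·C·BB·C·BA·C·C·C·C·C·C·C·C·BB·BB·BB·BB
    A ↦ BA
    B ↦ C
    C ↦ BB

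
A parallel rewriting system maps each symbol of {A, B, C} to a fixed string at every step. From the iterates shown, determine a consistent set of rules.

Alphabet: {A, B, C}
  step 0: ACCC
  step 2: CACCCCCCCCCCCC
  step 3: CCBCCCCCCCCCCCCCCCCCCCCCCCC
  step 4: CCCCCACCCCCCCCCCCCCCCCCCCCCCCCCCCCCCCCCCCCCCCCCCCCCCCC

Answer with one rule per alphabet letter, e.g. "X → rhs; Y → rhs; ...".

  step 3 ⇒ step 4: CCBCCCCCCCCCCCCCCCCCCCCCCCC ⇒ CC·CC·CA·CC·CC·CC·CC·CC·CC·CC·CC·CC·CC·CC·CC·CC·CC·CC·CC·CC·CC·CC·CC·CC·CC·CC·CC
    B ↦ CA
    C ↦ CC
  step 2 ⇒ step 3: CACCCCCCCCCCCC ⇒ CC·B·CC·CC·CC·CC·CC·CC·CC·CC·CC·CC·CC·CC
    A ↦ B

A->B, B->CA, C->CC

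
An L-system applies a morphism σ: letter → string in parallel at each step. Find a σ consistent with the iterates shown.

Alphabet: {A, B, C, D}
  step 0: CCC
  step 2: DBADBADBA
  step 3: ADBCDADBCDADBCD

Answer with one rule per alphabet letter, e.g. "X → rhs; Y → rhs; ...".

A->CD, B->DB, C->BD, D->A

  step 2 ⇒ step 3: DBADBADBA ⇒ A·DB·CD·A·DB·CD·A·DB·CD
    A ↦ CD
    B ↦ DB
    D ↦ A
    C ↦ BD  (constrained at step 0)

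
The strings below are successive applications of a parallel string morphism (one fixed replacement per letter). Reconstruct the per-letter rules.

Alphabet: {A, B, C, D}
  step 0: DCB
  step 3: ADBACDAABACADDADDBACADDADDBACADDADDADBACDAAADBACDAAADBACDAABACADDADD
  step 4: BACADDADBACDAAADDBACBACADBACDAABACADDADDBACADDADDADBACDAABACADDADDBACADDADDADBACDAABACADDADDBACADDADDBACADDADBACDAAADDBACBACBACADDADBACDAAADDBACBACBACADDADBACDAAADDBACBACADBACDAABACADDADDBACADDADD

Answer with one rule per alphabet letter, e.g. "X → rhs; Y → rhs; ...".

  step 3 ⇒ step 4: ADBACDAABACADDADDBACADDADDBACADDADDADBACDAAADBACDAAADBACDAABACADDADD ⇒ BAC·ADD·AD·BAC·DAA·ADD·BAC·BAC·AD·BAC·DAA·BAC·ADD·ADD·BAC·ADD·ADD·AD·BAC·DAA·BAC·ADD·ADD·BAC·ADD·ADD·AD·BAC·DAA·BAC·ADD·ADD·BAC·ADD·ADD·BAC·ADD·AD·BAC·DAA·ADD·BAC·BAC·BAC·ADD·AD·BAC·DAA·ADD·BAC·BAC·BAC·ADD·AD·BAC·DAA·ADD·BAC·BAC·AD·BAC·DAA·BAC·ADD·ADD·BAC·ADD·ADD
    A ↦ BAC
    B ↦ AD
    C ↦ DAA
    D ↦ ADD

A->BAC, B->AD, C->DAA, D->ADD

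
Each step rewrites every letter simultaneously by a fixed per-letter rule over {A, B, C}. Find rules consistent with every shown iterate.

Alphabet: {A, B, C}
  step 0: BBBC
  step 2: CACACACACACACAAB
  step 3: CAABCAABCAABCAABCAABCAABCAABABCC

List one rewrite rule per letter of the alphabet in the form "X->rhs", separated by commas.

A->AB, B->CC, C->CA

  step 2 ⇒ step 3: CACACACACACACAAB ⇒ CA·AB·CA·AB·CA·AB·CA·AB·CA·AB·CA·AB·CA·AB·AB·CC
    A ↦ AB
    B ↦ CC
    C ↦ CA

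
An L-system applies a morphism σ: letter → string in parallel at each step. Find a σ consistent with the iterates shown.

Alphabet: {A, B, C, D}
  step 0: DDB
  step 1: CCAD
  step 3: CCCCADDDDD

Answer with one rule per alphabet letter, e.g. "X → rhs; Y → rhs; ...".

A->BC, B->AD, C->DD, D->C

  step 0 ⇒ step 1: DDB ⇒ C·C·AD
    B ↦ AD
    D ↦ C
    A ↦ BC  (constrained at step 1)
    C ↦ DD  (constrained at step 1)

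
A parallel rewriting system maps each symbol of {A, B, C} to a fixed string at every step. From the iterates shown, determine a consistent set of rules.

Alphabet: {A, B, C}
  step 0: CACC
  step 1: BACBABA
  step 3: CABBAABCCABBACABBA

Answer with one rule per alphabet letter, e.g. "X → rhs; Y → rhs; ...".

  step 0 ⇒ step 1: CACC ⇒ BA·C·BA·BA
    A ↦ C
    C ↦ BA
    B ↦ AB  (constrained at step 1)

A->C, B->AB, C->BA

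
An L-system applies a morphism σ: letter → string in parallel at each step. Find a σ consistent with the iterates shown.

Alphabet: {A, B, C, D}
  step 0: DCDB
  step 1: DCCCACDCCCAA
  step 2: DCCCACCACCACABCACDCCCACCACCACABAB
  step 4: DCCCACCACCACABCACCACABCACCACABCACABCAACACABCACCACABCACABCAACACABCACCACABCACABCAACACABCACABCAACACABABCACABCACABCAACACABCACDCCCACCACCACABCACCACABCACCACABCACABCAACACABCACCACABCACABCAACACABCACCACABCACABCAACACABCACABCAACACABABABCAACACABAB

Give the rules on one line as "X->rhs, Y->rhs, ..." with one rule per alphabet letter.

A->AB, B->CAA, C->CAC, D->DCC

  step 1 ⇒ step 2: DCCCACDCCCAA ⇒ DCC·CAC·CAC·CAC·AB·CAC·DCC·CAC·CAC·CAC·AB·AB
    A ↦ AB
    C ↦ CAC
    D ↦ DCC
  step 0 ⇒ step 1: DCDB ⇒ DCC·CAC·DCC·CAA
    B ↦ CAA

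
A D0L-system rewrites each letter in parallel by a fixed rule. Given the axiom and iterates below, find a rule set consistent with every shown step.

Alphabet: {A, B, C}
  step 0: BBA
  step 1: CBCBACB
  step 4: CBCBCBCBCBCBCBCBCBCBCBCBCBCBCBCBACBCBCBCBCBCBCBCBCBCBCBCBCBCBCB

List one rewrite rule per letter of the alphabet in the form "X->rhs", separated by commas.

A->ACB, B->CB, C->CB

  step 0 ⇒ step 1: BBA ⇒ CB·CB·ACB
    A ↦ ACB
    B ↦ CB
    C ↦ CB  (constrained at step 1)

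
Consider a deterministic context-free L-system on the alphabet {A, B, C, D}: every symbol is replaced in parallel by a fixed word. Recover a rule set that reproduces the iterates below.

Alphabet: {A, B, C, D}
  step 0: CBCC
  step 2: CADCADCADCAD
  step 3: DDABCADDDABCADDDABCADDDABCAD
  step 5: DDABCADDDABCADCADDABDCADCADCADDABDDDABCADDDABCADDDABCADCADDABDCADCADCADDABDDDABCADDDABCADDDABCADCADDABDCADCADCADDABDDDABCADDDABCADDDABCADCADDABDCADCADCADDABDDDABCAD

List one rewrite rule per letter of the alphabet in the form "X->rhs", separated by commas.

A->DAB, B->D, C->D, D->CAD

  step 2 ⇒ step 3: CADCADCADCAD ⇒ D·DAB·CAD·D·DAB·CAD·D·DAB·CAD·D·DAB·CAD
    A ↦ DAB
    C ↦ D
    D ↦ CAD
    B ↦ D  (constrained at step 0)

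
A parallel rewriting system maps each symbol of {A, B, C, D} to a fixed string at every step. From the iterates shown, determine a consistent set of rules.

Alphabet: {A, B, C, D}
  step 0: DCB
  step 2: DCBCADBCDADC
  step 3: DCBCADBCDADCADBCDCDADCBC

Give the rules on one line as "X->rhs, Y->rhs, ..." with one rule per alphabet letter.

A->DA, B->AD, C->BC, D->DC

  step 2 ⇒ step 3: DCBCADBCDADC ⇒ DC·BC·AD·BC·DA·DC·AD·BC·DC·DA·DC·BC
    A ↦ DA
    B ↦ AD
    C ↦ BC
    D ↦ DC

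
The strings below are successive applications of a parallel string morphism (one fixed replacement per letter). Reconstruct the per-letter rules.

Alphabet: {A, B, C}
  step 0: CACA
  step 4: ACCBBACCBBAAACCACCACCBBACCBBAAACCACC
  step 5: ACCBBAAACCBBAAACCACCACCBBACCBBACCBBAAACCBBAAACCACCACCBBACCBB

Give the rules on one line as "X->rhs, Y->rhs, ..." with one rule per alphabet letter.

  step 4 ⇒ step 5: ACCBBACCBBAAACCACCACCBBACCBBAAACCACC ⇒ ACC·B·B·A·A·ACC·B·B·A·A·ACC·ACC·ACC·B·B·ACC·B·B·ACC·B·B·A·A·ACC·B·B·A·A·ACC·ACC·ACC·B·B·ACC·B·B
    A ↦ ACC
    B ↦ A
    C ↦ B

A->ACC, B->A, C->B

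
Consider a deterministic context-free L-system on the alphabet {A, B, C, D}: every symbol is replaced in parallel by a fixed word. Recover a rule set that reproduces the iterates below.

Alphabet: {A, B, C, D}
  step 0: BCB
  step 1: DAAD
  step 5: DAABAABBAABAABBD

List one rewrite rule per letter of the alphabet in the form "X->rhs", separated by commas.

  step 0 ⇒ step 1: BCB ⇒ D·AA·D
    B ↦ D
    C ↦ AA
    A ↦ CD  (constrained at step 1)
    D ↦ B  (constrained at step 1)

A->CD, B->D, C->AA, D->B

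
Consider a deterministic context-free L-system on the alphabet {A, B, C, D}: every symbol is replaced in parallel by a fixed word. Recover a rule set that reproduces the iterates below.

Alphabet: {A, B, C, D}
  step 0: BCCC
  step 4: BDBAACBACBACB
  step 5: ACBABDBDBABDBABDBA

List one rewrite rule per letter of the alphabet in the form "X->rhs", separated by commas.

  step 4 ⇒ step 5: BDBAACBACBACB ⇒ A·CB·A·BD·BD·B·A·BD·B·A·BD·B·A
    A ↦ BD
    B ↦ A
    C ↦ B
    D ↦ CB

A->BD, B->A, C->B, D->CB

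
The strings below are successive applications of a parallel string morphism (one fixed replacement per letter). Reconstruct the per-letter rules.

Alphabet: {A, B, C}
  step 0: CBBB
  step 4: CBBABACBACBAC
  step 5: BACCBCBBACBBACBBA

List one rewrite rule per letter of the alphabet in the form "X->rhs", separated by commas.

A->B, B->C, C->BA

  step 4 ⇒ step 5: CBBABACBACBAC ⇒ BA·C·C·B·C·B·BA·C·B·BA·C·B·BA
    A ↦ B
    B ↦ C
    C ↦ BA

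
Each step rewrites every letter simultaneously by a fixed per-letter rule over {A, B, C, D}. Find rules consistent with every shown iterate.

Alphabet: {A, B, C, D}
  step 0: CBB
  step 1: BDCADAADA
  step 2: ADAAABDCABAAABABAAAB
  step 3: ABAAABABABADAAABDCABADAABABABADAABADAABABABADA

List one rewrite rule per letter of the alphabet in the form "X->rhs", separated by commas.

  step 2 ⇒ step 3: ADAAABDCABAAABABAAAB ⇒ AB·AA·AB·AB·AB·ADA·AA·BDC·AB·ADA·AB·AB·AB·ADA·AB·ADA·AB·AB·AB·ADA
    A ↦ AB
    B ↦ ADA
    C ↦ BDC
    D ↦ AA

A->AB, B->ADA, C->BDC, D->AA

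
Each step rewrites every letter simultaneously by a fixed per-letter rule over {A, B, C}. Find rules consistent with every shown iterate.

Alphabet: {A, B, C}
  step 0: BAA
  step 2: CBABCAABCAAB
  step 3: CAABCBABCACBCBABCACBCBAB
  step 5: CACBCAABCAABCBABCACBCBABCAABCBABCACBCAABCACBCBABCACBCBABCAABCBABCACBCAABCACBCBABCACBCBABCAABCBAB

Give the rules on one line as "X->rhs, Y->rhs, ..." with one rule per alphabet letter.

A->CB, B->AB, C->CA

  step 2 ⇒ step 3: CBABCAABCAAB ⇒ CA·AB·CB·AB·CA·CB·CB·AB·CA·CB·CB·AB
    A ↦ CB
    B ↦ AB
    C ↦ CA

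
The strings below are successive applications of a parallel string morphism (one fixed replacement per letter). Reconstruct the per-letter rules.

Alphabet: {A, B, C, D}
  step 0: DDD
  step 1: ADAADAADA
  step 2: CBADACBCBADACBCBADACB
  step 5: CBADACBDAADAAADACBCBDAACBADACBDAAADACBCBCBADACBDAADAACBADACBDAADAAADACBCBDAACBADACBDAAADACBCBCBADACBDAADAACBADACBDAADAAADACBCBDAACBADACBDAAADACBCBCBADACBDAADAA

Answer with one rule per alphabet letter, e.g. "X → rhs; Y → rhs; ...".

  step 1 ⇒ step 2: ADAADAADA ⇒ CB·ADA·CB·CB·ADA·CB·CB·ADA·CB
    A ↦ CB
    D ↦ ADA
    B ↦ AA  (constrained at step 2)
    C ↦ D  (constrained at step 2)

A->CB, B->AA, C->D, D->ADA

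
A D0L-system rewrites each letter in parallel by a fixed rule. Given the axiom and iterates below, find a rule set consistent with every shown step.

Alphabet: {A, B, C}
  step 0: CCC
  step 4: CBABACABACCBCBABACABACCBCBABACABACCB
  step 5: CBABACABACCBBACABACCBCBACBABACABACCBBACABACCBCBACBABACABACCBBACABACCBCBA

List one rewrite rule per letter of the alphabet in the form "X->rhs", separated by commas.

  step 4 ⇒ step 5: CBABACABACCBCBABACABACCBCBABACABACCB ⇒ CB·A·BAC·A·BAC·CB·BAC·A·BAC·CB·CB·A·CB·A·BAC·A·BAC·CB·BAC·A·BAC·CB·CB·A·CB·A·BAC·A·BAC·CB·BAC·A·BAC·CB·CB·A
    A ↦ BAC
    B ↦ A
    C ↦ CB

A->BAC, B->A, C->CB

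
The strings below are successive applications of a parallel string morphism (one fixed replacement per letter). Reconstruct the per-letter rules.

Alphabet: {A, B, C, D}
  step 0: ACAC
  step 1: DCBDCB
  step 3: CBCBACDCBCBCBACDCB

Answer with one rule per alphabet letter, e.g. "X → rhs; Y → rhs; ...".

A->D, B->AC, C->CB, D->C

  step 0 ⇒ step 1: ACAC ⇒ D·CB·D·CB
    A ↦ D
    C ↦ CB
    B ↦ AC  (constrained at step 1)
    D ↦ C  (constrained at step 1)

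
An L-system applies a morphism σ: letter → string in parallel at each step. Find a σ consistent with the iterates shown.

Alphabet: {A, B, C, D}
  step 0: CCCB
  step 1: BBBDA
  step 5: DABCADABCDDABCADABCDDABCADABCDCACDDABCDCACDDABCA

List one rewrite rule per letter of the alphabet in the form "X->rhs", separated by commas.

A->CD, B->DA, C->B, D->CA

  step 0 ⇒ step 1: CCCB ⇒ B·B·B·DA
    B ↦ DA
    C ↦ B
    A ↦ CD  (constrained at step 1)
    D ↦ CA  (constrained at step 1)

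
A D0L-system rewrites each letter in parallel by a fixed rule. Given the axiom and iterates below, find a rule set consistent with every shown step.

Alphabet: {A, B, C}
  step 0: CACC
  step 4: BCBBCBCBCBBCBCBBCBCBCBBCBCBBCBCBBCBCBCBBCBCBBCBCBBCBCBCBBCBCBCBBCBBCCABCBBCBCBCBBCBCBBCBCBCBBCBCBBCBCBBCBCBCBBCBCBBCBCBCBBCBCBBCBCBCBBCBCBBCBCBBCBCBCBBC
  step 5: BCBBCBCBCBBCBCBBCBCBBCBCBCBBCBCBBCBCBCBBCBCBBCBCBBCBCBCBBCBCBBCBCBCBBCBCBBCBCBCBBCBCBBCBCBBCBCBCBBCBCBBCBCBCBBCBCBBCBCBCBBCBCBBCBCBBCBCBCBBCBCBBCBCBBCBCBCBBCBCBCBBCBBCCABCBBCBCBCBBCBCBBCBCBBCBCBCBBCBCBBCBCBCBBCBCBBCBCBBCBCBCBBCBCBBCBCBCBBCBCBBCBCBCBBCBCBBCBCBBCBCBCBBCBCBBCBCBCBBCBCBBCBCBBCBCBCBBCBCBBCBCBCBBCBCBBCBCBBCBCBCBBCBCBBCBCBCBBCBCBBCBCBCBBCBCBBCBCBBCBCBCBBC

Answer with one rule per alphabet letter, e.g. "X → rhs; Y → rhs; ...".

  step 4 ⇒ step 5: BCBBCBCBCBBCBCBBCBCBCBBCBCBBCBCBBCBCBCBBCBCBBCBCBBCBCBCBBCBCBCBBCBBCCABCBBCBCBCBBCBCBBCBCBCBBCBCBBCBCBBCBCBCBBCBCBBCBCBCBBCBCBBCBCBCBBCBCBBCBCBBCBCBCBBC ⇒ BC·BBC·BC·BC·BBC·BC·BBC·BC·BBC·BC·BC·BBC·BC·BBC·BC·BC·BBC·BC·BBC·BC·BBC·BC·BC·BBC·BC·BBC·BC·BC·BBC·BC·BBC·BC·BC·BBC·BC·BBC·BC·BBC·BC·BC·BBC·BC·BBC·BC·BC·BBC·BC·BBC·BC·BC·BBC·BC·BBC·BC·BBC·BC·BC·BBC·BC·BBC·BC·BBC·BC·BC·BBC·BC·BC·BBC·BBC·CA·BC·BBC·BC·BC·BBC·BC·BBC·BC·BBC·BC·BC·BBC·BC·BBC·BC·BC·BBC·BC·BBC·BC·BBC·BC·BC·BBC·BC·BBC·BC·BC·BBC·BC·BBC·BC·BC·BBC·BC·BBC·BC·BBC·BC·BC·BBC·BC·BBC·BC·BC·BBC·BC·BBC·BC·BBC·BC·BC·BBC·BC·BBC·BC·BC·BBC·BC·BBC·BC·BBC·BC·BC·BBC·BC·BBC·BC·BC·BBC·BC·BBC·BC·BC·BBC·BC·BBC·BC·BBC·BC·BC·BBC
    A ↦ CA
    B ↦ BC
    C ↦ BBC

A->CA, B->BC, C->BBC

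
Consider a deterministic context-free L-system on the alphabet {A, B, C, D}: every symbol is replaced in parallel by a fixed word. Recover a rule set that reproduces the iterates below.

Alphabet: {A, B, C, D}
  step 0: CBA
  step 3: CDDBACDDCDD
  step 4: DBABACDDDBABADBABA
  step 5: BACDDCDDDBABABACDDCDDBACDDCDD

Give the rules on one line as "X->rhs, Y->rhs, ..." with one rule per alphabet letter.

  step 4 ⇒ step 5: DBABACDDDBABADBABA ⇒ BA·C·DD·C·DD·D·BA·BA·BA·C·DD·C·DD·BA·C·DD·C·DD
    A ↦ DD
    B ↦ C
    C ↦ D
    D ↦ BA

A->DD, B->C, C->D, D->BA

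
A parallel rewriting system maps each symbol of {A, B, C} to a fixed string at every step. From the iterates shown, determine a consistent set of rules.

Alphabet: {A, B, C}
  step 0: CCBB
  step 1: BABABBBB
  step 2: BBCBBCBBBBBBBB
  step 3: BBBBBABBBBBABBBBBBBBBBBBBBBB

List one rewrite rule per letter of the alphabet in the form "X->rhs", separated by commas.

  step 2 ⇒ step 3: BBCBBCBBBBBBBB ⇒ BB·BB·BA·BB·BB·BA·BB·BB·BB·BB·BB·BB·BB·BB
    B ↦ BB
    C ↦ BA
  step 1 ⇒ step 2: BABABBBB ⇒ BB·C·BB·C·BB·BB·BB·BB
    A ↦ C

A->C, B->BB, C->BA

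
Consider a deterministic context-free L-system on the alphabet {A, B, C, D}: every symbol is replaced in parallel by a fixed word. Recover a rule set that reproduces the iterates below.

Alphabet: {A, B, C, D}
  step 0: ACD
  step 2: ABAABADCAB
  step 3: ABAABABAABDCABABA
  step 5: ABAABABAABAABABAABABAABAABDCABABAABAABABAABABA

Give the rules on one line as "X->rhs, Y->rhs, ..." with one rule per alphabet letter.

A->AB, B->A, C->AB, D->DC

  step 2 ⇒ step 3: ABAABADCAB ⇒ AB·A·AB·AB·A·AB·DC·AB·AB·A
    A ↦ AB
    B ↦ A
    C ↦ AB
    D ↦ DC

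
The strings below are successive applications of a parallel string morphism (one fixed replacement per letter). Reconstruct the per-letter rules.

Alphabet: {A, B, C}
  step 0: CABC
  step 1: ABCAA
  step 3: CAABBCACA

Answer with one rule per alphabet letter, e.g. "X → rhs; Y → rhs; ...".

  step 0 ⇒ step 1: CABC ⇒ A·B·CA·A
    A ↦ B
    B ↦ CA
    C ↦ A

A->B, B->CA, C->A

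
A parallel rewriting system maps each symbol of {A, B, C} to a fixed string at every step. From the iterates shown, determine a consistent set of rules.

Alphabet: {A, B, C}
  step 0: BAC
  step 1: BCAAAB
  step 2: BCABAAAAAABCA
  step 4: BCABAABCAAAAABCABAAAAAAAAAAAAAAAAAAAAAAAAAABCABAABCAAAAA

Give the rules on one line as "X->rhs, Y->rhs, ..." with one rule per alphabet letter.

  step 1 ⇒ step 2: BCAAAB ⇒ BCA·B·AA·AA·AA·BCA
    A ↦ AA
    B ↦ BCA
    C ↦ B

A->AA, B->BCA, C->B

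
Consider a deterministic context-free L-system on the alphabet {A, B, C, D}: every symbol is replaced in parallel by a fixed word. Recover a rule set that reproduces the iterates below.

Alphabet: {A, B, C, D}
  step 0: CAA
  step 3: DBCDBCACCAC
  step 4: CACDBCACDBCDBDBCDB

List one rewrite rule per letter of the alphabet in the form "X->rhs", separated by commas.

  step 3 ⇒ step 4: DBCDBCACCAC ⇒ CA·C·DB·CA·C·DB·C·DB·DB·C·DB
    A ↦ C
    B ↦ C
    C ↦ DB
    D ↦ CA

A->C, B->C, C->DB, D->CA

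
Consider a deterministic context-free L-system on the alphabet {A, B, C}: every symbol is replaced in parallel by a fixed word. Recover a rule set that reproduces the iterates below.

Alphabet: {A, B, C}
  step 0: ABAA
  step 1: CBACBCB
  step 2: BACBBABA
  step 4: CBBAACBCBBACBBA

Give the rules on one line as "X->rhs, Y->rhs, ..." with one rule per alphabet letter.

A->CB, B->A, C->B

  step 1 ⇒ step 2: CBACBCB ⇒ B·A·CB·B·A·B·A
    A ↦ CB
    B ↦ A
    C ↦ B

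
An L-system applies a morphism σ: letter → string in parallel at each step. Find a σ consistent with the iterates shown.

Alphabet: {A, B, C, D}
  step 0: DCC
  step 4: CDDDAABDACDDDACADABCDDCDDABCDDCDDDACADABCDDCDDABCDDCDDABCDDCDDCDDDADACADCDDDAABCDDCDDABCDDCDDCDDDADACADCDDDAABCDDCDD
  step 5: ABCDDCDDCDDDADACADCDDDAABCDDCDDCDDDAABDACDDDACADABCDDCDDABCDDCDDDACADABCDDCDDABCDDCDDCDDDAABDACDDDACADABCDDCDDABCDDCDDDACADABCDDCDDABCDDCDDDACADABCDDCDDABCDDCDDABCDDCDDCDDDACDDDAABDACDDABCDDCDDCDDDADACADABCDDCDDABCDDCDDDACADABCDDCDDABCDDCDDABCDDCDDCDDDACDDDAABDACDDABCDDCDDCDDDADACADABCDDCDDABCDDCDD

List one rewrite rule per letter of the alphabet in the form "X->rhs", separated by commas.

  step 4 ⇒ step 5: CDDDAABDACDDDACADABCDDCDDABCDDCDDDACADABCDDCDDABCDDCDDABCDDCDDCDDDADACADCDDDAABCDDCDDABCDDCDDCDDDADACADCDDDAABCDDCDD ⇒ AB·CDD·CDD·CDD·DA·DA·CAD·CDD·DA·AB·CDD·CDD·CDD·DA·AB·DA·CDD·DA·CAD·AB·CDD·CDD·AB·CDD·CDD·DA·CAD·AB·CDD·CDD·AB·CDD·CDD·CDD·DA·AB·DA·CDD·DA·CAD·AB·CDD·CDD·AB·CDD·CDD·DA·CAD·AB·CDD·CDD·AB·CDD·CDD·DA·CAD·AB·CDD·CDD·AB·CDD·CDD·AB·CDD·CDD·CDD·DA·CDD·DA·AB·DA·CDD·AB·CDD·CDD·CDD·DA·DA·CAD·AB·CDD·CDD·AB·CDD·CDD·DA·CAD·AB·CDD·CDD·AB·CDD·CDD·AB·CDD·CDD·CDD·DA·CDD·DA·AB·DA·CDD·AB·CDD·CDD·CDD·DA·DA·CAD·AB·CDD·CDD·AB·CDD·CDD
    A ↦ DA
    B ↦ CAD
    C ↦ AB
    D ↦ CDD

A->DA, B->CAD, C->AB, D->CDD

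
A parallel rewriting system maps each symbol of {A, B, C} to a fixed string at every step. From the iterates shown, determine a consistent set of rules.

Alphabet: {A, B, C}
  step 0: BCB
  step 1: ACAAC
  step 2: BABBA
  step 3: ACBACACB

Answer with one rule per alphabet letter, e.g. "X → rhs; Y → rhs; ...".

A->B, B->AC, C->A

  step 2 ⇒ step 3: BABBA ⇒ AC·B·AC·AC·B
    A ↦ B
    B ↦ AC
  step 0 ⇒ step 1: BCB ⇒ AC·A·AC
    C ↦ A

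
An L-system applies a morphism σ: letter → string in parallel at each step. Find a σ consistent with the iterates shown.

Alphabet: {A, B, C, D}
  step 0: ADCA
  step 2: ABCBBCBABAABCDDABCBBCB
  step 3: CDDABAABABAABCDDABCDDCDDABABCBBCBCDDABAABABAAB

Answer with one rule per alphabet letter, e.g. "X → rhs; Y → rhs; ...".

A->CDD, B->AB, C->A, D->BCB

  step 2 ⇒ step 3: ABCBBCBABAABCDDABCBBCB ⇒ CDD·AB·A·AB·AB·A·AB·CDD·AB·CDD·CDD·AB·A·BCB·BCB·CDD·AB·A·AB·AB·A·AB
    A ↦ CDD
    B ↦ AB
    C ↦ A
    D ↦ BCB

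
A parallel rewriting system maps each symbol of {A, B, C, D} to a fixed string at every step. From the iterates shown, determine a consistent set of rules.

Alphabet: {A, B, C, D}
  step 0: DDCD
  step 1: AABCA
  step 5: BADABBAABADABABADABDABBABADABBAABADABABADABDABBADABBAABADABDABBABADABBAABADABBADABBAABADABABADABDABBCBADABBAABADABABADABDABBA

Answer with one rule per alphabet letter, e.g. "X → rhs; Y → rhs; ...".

  step 0 ⇒ step 1: DDCD ⇒ A·A·BC·A
    C ↦ BC
    D ↦ A
    A ↦ BA  (constrained at step 1)
    B ↦ DAB  (constrained at step 1)

A->BA, B->DAB, C->BC, D->A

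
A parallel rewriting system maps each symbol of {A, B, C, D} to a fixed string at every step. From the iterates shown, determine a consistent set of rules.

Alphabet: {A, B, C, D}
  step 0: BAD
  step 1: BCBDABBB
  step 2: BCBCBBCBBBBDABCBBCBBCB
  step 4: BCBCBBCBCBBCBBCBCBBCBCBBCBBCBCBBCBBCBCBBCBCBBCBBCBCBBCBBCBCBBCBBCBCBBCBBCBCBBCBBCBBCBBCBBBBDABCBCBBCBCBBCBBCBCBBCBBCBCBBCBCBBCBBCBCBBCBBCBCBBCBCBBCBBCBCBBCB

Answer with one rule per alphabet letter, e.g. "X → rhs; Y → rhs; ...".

  step 1 ⇒ step 2: BCBDABBB ⇒ BCB·CB·BCB·BBB·DA·BCB·BCB·BCB
    A ↦ DA
    B ↦ BCB
    C ↦ CB
    D ↦ BBB

A->DA, B->BCB, C->CB, D->BBB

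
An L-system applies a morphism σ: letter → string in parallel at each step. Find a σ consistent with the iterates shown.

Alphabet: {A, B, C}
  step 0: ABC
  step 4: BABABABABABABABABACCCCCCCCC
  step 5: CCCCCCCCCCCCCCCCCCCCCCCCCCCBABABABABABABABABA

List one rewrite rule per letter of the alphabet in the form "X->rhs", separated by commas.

A->CC, B->C, C->BA

  step 4 ⇒ step 5: BABABABABABABABABACCCCCCCCC ⇒ C·CC·C·CC·C·CC·C·CC·C·CC·C·CC·C·CC·C·CC·C·CC·BA·BA·BA·BA·BA·BA·BA·BA·BA
    A ↦ CC
    B ↦ C
    C ↦ BA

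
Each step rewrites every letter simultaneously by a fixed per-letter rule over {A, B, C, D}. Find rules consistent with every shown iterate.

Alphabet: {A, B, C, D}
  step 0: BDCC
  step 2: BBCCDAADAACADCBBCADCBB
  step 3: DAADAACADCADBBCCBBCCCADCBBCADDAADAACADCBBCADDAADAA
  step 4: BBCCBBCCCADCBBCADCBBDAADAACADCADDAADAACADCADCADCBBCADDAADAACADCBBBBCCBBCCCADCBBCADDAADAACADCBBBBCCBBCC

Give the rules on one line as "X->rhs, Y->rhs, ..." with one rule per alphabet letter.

  step 3 ⇒ step 4: DAADAACADCADBBCCBBCCCADCBBCADDAADAACADCBBCADDAADAA ⇒ BB·C·C·BB·C·C·CAD·C·BB·CAD·C·BB·DAA·DAA·CAD·CAD·DAA·DAA·CAD·CAD·CAD·C·BB·CAD·DAA·DAA·CAD·C·BB·BB·C·C·BB·C·C·CAD·C·BB·CAD·DAA·DAA·CAD·C·BB·BB·C·C·BB·C·C
    A ↦ C
    B ↦ DAA
    C ↦ CAD
    D ↦ BB

A->C, B->DAA, C->CAD, D->BB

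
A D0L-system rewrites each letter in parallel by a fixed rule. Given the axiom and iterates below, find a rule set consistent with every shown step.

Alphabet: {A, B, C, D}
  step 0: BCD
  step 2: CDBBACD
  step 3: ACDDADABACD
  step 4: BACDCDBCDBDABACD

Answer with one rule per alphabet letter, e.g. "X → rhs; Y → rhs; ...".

  step 3 ⇒ step 4: ACDDADABACD ⇒ B·A·CD·CD·B·CD·B·DA·B·A·CD
    A ↦ B
    B ↦ DA
    C ↦ A
    D ↦ CD

A->B, B->DA, C->A, D->CD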